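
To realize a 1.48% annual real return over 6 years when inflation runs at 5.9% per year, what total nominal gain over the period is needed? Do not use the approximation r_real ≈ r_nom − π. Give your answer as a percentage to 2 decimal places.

Required annual nominal rate: (1+1.48%)(1+5.9%) − 1 = 7.46732%.
Cumulative over 6 years: (1 + 0.0746732)^6 − 1 ≈ 0.54049.

54.05%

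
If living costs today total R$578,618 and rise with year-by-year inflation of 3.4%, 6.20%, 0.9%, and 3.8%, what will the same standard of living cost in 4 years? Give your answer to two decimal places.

Cumulative price-level factor: 1.034 × 1.0620 × 1.009 × 1.038 ≈ 1.1500946289.
Multiplying R$578,618 by the price-level factor gives the future nominal sum.

R$665,465.45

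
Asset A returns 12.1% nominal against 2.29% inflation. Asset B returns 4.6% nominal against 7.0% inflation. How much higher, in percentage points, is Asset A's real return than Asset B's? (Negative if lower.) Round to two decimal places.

11.83

Asset A real return: 1.121/1.0229 − 1 = 9.590%.
Asset B real return: 1.046/1.070 − 1 = -2.243%.
Difference: 9.590 − (-2.243) = 11.833 pp.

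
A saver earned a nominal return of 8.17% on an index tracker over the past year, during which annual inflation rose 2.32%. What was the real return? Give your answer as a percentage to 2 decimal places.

Real return via the Fisher equation: (1 + 8.17%)/(1 + 2.32%) − 1 = 1.0817/1.0232 − 1 ≈ 0.05717.

5.72%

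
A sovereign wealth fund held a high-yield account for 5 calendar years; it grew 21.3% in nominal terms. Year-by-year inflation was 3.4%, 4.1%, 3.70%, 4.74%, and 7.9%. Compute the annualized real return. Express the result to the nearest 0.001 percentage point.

-0.781%

Cumulative inflation factor: 1.034 × 1.041 × 1.0370 × 1.0474 × 1.079 ≈ 1.26149.
Nominal growth factor: 1.21300. Real growth factor = 1.21300 / 1.26149 ≈ 0.96156.
Annualized: 0.96156^(1/5) − 1 ≈ -0.00781.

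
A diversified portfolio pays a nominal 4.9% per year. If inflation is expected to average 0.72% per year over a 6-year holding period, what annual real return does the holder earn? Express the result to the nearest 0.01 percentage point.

4.15%

With constant rates the annual real return is the same each year: (1+4.9%)/(1+0.72%) − 1 = 0.04150.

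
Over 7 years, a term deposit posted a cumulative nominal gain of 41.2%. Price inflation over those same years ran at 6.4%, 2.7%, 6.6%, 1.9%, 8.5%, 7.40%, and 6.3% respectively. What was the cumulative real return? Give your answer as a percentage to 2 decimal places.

-3.97%

Cumulative inflation factor: 1.064 × 1.027 × 1.066 × 1.019 × 1.085 × 1.0740 × 1.063 ≈ 1.47032.
Nominal growth factor: 1.41200. Real growth factor = 1.41200 / 1.47032 ≈ 0.96034.
Total real return ≈ -3.9662%.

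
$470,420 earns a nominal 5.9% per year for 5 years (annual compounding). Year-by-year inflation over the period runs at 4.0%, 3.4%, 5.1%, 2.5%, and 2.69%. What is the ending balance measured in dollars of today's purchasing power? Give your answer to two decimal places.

Nominal value at maturity: $470,420 × (1 + 5.9%)^5 ≈ $626,564.20.
Price-level factor over 5 years: 1.040 × 1.034 × 1.051 × 1.025 × 1.0269 ≈ 1.1896209761.
The maturity value deflated by that factor is the answer in today's purchasing power.

$526,692.29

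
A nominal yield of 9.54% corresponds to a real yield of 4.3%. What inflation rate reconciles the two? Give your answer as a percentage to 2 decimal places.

From (1+r_nom) = (1+r_real)(1+π), we get 1+π = (1 + 9.54%)/(1 + 4.3%) = 1.0954/1.043 ≈ 1.05024.
So π ≈ 5.0240%.

5.02%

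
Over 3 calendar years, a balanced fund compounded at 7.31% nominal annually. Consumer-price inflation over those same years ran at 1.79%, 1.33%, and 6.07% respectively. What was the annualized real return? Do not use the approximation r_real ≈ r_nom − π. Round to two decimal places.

Cumulative inflation factor: 1.0179 × 1.0133 × 1.0607 ≈ 1.09405.
Nominal growth factor: 1.23572. Real growth factor = 1.23572 / 1.09405 ≈ 1.12950.
Annualized: 1.12950^(1/3) − 1 ≈ 0.04143.

4.14%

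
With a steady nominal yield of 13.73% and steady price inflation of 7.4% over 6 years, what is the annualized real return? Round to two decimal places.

5.89%

With constant rates the annual real return is the same each year: (1+13.73%)/(1+7.4%) − 1 = 0.05894.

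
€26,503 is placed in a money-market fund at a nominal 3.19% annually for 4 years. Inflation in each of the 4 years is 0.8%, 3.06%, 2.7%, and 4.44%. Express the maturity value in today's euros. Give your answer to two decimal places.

Nominal value at maturity: €26,503 × (1 + 3.19%)^4 ≈ €30,050.07.
Price-level factor over 4 years: 1.008 × 1.0306 × 1.027 × 1.0444 ≈ 1.1142636859.
The maturity value deflated by that factor is the answer in today's purchasing power.

€26,968.54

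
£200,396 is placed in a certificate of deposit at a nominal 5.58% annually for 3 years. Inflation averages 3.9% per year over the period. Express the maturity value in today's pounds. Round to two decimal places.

£210,274.87

Nominal value at maturity: £200,396 × (1 + 5.58%)^3 ≈ £235,848.99.
Price-level factor over 3 years: (1 + 3.9%)^3 = 1.121622319.
Dividing the nominal maturity value by the price-level factor gives the value in today's money.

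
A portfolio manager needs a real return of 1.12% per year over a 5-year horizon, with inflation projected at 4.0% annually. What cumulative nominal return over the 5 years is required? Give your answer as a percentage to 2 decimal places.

Required annual nominal rate: (1+1.12%)(1+4.0%) − 1 = 5.1648%.
Cumulative over 5 years: (1 + 0.051648)^5 − 1 ≈ 0.28633.

28.63%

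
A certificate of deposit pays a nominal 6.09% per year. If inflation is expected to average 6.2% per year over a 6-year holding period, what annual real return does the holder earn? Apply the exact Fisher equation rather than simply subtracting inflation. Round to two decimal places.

With constant rates the annual real return is the same each year: (1+6.09%)/(1+6.2%) − 1 = -0.00104.

-0.10%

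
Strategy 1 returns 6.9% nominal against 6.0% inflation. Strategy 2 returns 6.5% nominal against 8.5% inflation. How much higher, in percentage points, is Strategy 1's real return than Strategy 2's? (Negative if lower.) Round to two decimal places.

2.69

Strategy 1 real return: 1.069/1.060 − 1 = 0.849%.
Strategy 2 real return: 1.065/1.085 − 1 = -1.843%.
Difference: 0.849 − (-1.843) = 2.692 pp.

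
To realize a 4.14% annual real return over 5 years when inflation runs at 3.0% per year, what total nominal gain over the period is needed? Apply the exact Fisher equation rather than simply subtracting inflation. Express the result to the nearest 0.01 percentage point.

Required annual nominal rate: (1+4.14%)(1+3.0%) − 1 = 7.2642%.
Cumulative over 5 years: (1 + 0.072642)^5 − 1 ≈ 0.41995.

42.00%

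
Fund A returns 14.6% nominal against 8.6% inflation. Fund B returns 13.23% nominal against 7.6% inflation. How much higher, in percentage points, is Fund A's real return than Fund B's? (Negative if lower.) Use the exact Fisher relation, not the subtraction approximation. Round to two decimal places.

0.29

Fund A real return: 1.146/1.086 − 1 = 5.525%.
Fund B real return: 1.1323/1.076 − 1 = 5.232%.
Difference: 5.525 − 5.232 = 0.293 pp.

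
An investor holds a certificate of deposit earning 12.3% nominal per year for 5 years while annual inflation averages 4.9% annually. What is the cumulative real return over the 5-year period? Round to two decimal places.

40.61%

The annual real rate is (1+12.3%)/(1+4.9%) − 1 = 7.0543%.
Compounded over 5 years: (1 + 0.070543)^5 − 1 ≈ 0.40612.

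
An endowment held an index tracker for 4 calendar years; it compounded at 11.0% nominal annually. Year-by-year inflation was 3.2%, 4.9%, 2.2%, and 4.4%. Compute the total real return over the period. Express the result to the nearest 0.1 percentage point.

Cumulative inflation factor: 1.032 × 1.049 × 1.022 × 1.044 ≈ 1.15507.
Nominal growth factor: 1.51807. Real growth factor = 1.51807 / 1.15507 ≈ 1.31427.
Total real return ≈ 31.4272%.

31.4%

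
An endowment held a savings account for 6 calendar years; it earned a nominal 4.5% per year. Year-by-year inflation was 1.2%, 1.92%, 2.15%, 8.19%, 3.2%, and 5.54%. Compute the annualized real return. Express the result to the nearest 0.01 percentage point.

0.80%

Cumulative inflation factor: 1.012 × 1.0192 × 1.0215 × 1.0819 × 1.032 × 1.0554 ≈ 1.24154.
Nominal growth factor: 1.30226. Real growth factor = 1.30226 / 1.24154 ≈ 1.04890.
Annualized: 1.04890^(1/6) − 1 ≈ 0.00799.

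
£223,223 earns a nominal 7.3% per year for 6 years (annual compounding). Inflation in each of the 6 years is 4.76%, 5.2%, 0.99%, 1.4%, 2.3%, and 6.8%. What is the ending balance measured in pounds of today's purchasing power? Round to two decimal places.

Nominal value at maturity: £223,223 × (1 + 7.3%)^6 ≈ £340,672.65.
Price-level factor over 6 years: 1.0476 × 1.052 × 1.0099 × 1.014 × 1.023 × 1.068 ≈ 1.2330322711.
Dividing the nominal maturity value by the price-level factor gives the value in today's money.

£276,288.51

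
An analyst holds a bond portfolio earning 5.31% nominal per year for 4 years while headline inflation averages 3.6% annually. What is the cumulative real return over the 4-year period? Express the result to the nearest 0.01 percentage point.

6.77%

The annual real rate is (1+5.31%)/(1+3.6%) − 1 = 1.6506%.
Compounded over 4 years: (1 + 0.016506)^4 − 1 ≈ 0.06768.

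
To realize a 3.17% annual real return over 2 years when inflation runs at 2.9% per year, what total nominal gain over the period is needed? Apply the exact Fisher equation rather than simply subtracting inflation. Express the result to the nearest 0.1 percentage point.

Required annual nominal rate: (1+3.17%)(1+2.9%) − 1 = 6.16193%.
Cumulative over 2 years: (1 + 0.0616193)^2 − 1 ≈ 0.12704.

12.7%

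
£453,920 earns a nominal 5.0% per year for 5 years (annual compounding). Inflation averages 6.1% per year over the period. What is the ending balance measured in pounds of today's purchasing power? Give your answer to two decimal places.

Nominal value at maturity: £453,920 × (1 + 5.0%)^5 ≈ £579,329.73.
Price-level factor over 5 years: (1 + 6.1%)^5 ≈ 1.3445498838.
Dividing the nominal maturity value by the price-level factor gives the value in today's money.

£430,872.62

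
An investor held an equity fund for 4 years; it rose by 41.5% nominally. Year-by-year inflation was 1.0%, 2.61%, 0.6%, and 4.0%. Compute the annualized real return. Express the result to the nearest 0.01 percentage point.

6.88%

Cumulative inflation factor: 1.010 × 1.0261 × 1.006 × 1.040 ≈ 1.08428.
Nominal growth factor: 1.41500. Real growth factor = 1.41500 / 1.08428 ≈ 1.30501.
Annualized: 1.30501^(1/4) − 1 ≈ 0.06882.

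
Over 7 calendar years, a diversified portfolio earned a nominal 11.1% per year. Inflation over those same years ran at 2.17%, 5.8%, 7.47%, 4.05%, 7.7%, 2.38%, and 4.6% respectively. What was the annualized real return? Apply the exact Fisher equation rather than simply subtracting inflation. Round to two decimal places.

5.95%

Cumulative inflation factor: 1.0217 × 1.058 × 1.0747 × 1.0405 × 1.077 × 1.0238 × 1.046 ≈ 1.39412.
Nominal growth factor: 2.08929. Real growth factor = 2.08929 / 1.39412 ≈ 1.49864.
Annualized: 1.49864^(1/7) − 1 ≈ 0.05950.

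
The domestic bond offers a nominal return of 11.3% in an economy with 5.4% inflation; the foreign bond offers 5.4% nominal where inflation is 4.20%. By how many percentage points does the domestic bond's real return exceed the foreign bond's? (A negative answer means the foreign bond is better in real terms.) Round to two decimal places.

The domestic bond real return: 1.113/1.054 − 1 = 5.598%.
The foreign bond real return: 1.054/1.0420 − 1 = 1.152%.
Difference: 5.598 − 1.152 = 4.446 pp.

4.45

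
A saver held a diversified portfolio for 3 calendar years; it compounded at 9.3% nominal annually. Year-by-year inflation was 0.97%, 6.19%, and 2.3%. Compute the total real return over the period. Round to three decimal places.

Cumulative inflation factor: 1.0097 × 1.0619 × 1.023 ≈ 1.09686.
Nominal growth factor: 1.30575. Real growth factor = 1.30575 / 1.09686 ≈ 1.19044.
Total real return ≈ 19.0444%.

19.044%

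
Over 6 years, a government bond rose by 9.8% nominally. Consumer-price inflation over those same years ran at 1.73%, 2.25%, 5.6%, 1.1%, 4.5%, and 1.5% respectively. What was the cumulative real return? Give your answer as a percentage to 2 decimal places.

Cumulative inflation factor: 1.0173 × 1.0225 × 1.056 × 1.011 × 1.045 × 1.015 ≈ 1.17790.
Nominal growth factor: 1.09800. Real growth factor = 1.09800 / 1.17790 ≈ 0.93216.
Total real return ≈ -6.7835%.

-6.78%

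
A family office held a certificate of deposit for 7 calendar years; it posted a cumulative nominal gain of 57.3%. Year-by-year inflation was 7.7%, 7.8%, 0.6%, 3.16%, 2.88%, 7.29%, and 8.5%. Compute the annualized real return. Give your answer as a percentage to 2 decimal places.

1.24%

Cumulative inflation factor: 1.077 × 1.078 × 1.006 × 1.0316 × 1.0288 × 1.0729 × 1.085 ≈ 1.44299.
Nominal growth factor: 1.57300. Real growth factor = 1.57300 / 1.44299 ≈ 1.09010.
Annualized: 1.09010^(1/7) − 1 ≈ 0.01240.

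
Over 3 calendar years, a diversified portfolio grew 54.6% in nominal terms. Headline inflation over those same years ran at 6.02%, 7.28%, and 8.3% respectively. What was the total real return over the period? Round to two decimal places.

Cumulative inflation factor: 1.0602 × 1.0728 × 1.083 ≈ 1.23179.
Nominal growth factor: 1.54600. Real growth factor = 1.54600 / 1.23179 ≈ 1.25509.
Total real return ≈ 25.5089%.

25.51%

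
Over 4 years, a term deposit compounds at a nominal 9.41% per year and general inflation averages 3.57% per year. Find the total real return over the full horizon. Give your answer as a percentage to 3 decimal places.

24.535%

The annual real rate is (1+9.41%)/(1+3.57%) − 1 = 5.6387%.
Compounded over 4 years: (1 + 0.056387)^4 − 1 ≈ 0.24535.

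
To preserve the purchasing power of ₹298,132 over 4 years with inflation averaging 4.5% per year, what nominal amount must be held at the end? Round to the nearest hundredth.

₹355,527.96

Cumulative price-level factor: (1+4.5%)^4 ≈ 1.1925186006.
Multiplying ₹298,132 by the price-level factor gives the future nominal sum.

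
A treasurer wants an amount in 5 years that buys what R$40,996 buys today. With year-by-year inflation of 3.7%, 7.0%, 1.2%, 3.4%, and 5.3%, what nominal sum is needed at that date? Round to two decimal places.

R$50,122.58

Cumulative price-level factor: 1.037 × 1.070 × 1.012 × 1.034 × 1.053 ≈ 1.2226212969.
Multiplying R$40,996 by the price-level factor gives the future nominal sum.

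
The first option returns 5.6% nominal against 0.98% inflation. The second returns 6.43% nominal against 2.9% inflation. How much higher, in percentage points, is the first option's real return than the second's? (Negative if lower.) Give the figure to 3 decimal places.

1.145

The first option real return: 1.056/1.0098 − 1 = 4.5752%.
The second real return: 1.0643/1.029 − 1 = 3.4305%.
Difference: 4.5752 − 3.4305 = 1.1447 pp.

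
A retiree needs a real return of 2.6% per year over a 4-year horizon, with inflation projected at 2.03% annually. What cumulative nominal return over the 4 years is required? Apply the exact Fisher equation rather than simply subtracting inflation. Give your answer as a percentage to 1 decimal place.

20.1%

Required annual nominal rate: (1+2.6%)(1+2.03%) − 1 = 4.68278%.
Cumulative over 4 years: (1 + 0.0468278)^4 − 1 ≈ 0.20088.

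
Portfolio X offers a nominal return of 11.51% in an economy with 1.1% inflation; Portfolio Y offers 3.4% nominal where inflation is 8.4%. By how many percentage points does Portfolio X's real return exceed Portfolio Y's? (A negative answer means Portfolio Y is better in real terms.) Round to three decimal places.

Portfolio X real return: 1.1151/1.011 − 1 = 10.2967%.
Portfolio Y real return: 1.034/1.084 − 1 = -4.6125%.
Difference: 10.2967 − (-4.6125) = 14.9092 pp.

14.909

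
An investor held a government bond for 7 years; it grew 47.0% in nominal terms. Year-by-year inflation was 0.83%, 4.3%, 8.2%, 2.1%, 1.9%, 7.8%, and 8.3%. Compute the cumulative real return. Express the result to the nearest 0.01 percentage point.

Cumulative inflation factor: 1.0083 × 1.043 × 1.082 × 1.021 × 1.019 × 1.078 × 1.083 ≈ 1.38213.
Nominal growth factor: 1.47000. Real growth factor = 1.47000 / 1.38213 ≈ 1.06358.
Total real return ≈ 6.3577%.

6.36%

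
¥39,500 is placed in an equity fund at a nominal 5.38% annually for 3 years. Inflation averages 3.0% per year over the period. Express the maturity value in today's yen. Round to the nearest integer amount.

Nominal value at maturity: ¥39,500 × (1 + 5.38%)^3 ≈ ¥46,224.
Price-level factor over 3 years: (1 + 3.0%)^3 = 1.092727.
The maturity value deflated by that factor is the answer in today's purchasing power.

¥42,302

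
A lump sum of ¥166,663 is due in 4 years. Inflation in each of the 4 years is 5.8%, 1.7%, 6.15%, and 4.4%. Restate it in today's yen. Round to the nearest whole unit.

¥139,769

Price-level factor over 4 years: 1.058 × 1.017 × 1.0615 × 1.044 ≈ 1.1924141411.
Purchasing power today: ¥166,663 divided by that factor.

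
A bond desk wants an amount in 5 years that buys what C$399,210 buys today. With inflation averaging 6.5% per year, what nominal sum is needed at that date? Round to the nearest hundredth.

Cumulative price-level factor: (1+6.5%)^5 ≈ 1.3700866634.
Multiplying C$399,210 by the price-level factor gives the future nominal sum.

C$546,952.30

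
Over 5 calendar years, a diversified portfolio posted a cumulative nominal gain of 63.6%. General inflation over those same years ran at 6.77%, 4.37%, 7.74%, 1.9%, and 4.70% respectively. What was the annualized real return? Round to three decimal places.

Cumulative inflation factor: 1.0677 × 1.0437 × 1.0774 × 1.019 × 1.0470 ≈ 1.28092.
Nominal growth factor: 1.63600. Real growth factor = 1.63600 / 1.28092 ≈ 1.27720.
Annualized: 1.27720^(1/5) − 1 ≈ 0.05015.

5.015%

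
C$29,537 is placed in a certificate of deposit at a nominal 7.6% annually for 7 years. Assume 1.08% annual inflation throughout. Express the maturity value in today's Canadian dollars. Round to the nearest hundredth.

C$45,750.48

Nominal value at maturity: C$29,537 × (1 + 7.6%)^7 ≈ C$49,323.32.
Price-level factor over 7 years: (1 + 1.08%)^7 ≈ 1.0780940092.
The maturity value deflated by that factor is the answer in today's purchasing power.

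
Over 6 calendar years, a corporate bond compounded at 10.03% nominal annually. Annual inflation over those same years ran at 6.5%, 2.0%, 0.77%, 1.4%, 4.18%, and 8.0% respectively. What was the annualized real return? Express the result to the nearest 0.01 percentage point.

Cumulative inflation factor: 1.065 × 1.020 × 1.0077 × 1.014 × 1.0418 × 1.080 ≈ 1.24890.
Nominal growth factor: 1.77446. Real growth factor = 1.77446 / 1.24890 ≈ 1.42082.
Annualized: 1.42082^(1/6) − 1 ≈ 0.06029.

6.03%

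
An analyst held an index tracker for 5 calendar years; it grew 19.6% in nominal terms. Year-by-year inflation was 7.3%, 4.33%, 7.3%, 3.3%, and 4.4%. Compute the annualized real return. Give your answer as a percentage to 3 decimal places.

Cumulative inflation factor: 1.073 × 1.0433 × 1.073 × 1.033 × 1.044 ≈ 1.29542.
Nominal growth factor: 1.19600. Real growth factor = 1.19600 / 1.29542 ≈ 0.92326.
Annualized: 0.92326^(1/5) − 1 ≈ -0.01584.

-1.584%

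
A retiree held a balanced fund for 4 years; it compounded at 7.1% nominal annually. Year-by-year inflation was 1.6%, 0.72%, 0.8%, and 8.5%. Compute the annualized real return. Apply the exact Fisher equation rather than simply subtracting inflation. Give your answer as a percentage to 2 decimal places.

Cumulative inflation factor: 1.016 × 1.0072 × 1.008 × 1.085 ≈ 1.11918.
Nominal growth factor: 1.31570. Real growth factor = 1.31570 / 1.11918 ≈ 1.17560.
Annualized: 1.17560^(1/4) − 1 ≈ 0.04127.

4.13%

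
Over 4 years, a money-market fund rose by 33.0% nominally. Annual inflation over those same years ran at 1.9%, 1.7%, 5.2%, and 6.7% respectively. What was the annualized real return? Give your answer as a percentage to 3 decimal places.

Cumulative inflation factor: 1.019 × 1.017 × 1.052 × 1.067 ≈ 1.16326.
Nominal growth factor: 1.33000. Real growth factor = 1.33000 / 1.16326 ≈ 1.14334.
Annualized: 1.14334^(1/4) − 1 ≈ 0.03406.

3.406%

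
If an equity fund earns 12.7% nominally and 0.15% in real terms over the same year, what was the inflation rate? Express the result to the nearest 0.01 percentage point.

12.53%

From (1+r_nom) = (1+r_real)(1+π), we get 1+π = (1 + 12.7%)/(1 + 0.15%) = 1.127/1.0015 ≈ 1.12531.
So π ≈ 12.5312%.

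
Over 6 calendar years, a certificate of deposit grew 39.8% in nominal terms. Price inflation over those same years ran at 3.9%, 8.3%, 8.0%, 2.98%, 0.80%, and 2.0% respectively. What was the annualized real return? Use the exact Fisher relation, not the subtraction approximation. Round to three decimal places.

1.392%

Cumulative inflation factor: 1.039 × 1.083 × 1.080 × 1.0298 × 1.0080 × 1.020 ≈ 1.28671.
Nominal growth factor: 1.39800. Real growth factor = 1.39800 / 1.28671 ≈ 1.08649.
Annualized: 1.08649^(1/6) − 1 ≈ 0.01392.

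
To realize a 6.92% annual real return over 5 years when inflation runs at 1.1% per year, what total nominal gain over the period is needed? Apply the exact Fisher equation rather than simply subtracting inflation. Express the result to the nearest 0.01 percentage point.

47.59%

Required annual nominal rate: (1+6.92%)(1+1.1%) − 1 = 8.09612%.
Cumulative over 5 years: (1 + 0.0809612)^5 − 1 ≈ 0.47588.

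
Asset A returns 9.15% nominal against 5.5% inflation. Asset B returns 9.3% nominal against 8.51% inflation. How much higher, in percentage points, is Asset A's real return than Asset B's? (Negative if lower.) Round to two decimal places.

Asset A real return: 1.0915/1.055 − 1 = 3.460%.
Asset B real return: 1.093/1.0851 − 1 = 0.728%.
Difference: 3.460 − 0.728 = 2.732 pp.

2.73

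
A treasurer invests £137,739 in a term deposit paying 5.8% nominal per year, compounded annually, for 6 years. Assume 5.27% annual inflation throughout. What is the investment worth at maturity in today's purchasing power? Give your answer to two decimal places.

£141,952.55

Nominal value at maturity: £137,739 × (1 + 5.8%)^6 ≈ £193,183.90.
Price-level factor over 6 years: (1 + 5.27%)^6 ≈ 1.3609047741.
Dividing the nominal maturity value by the price-level factor gives the value in today's money.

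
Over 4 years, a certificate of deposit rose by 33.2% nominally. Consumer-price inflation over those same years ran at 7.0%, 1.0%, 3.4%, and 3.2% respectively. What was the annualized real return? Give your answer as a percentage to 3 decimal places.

Cumulative inflation factor: 1.070 × 1.010 × 1.034 × 1.032 ≈ 1.15320.
Nominal growth factor: 1.33200. Real growth factor = 1.33200 / 1.15320 ≈ 1.15504.
Annualized: 1.15504^(1/4) − 1 ≈ 0.03669.

3.669%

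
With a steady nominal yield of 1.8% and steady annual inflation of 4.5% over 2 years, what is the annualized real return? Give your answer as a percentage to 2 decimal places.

-2.58%

With constant rates the annual real return is the same each year: (1+1.8%)/(1+4.5%) − 1 = -0.02584.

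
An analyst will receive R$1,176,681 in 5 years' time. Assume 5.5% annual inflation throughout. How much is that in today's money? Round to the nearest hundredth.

R$900,319.06

Price-level factor over 5 years: (1 + 5.5%)^5 ≈ 1.3069600064.
Purchasing power today: R$1,176,681 divided by that factor.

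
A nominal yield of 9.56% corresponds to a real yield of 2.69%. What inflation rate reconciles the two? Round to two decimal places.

From (1+r_nom) = (1+r_real)(1+π), we get 1+π = (1 + 9.56%)/(1 + 2.69%) = 1.0956/1.0269 ≈ 1.06690.
So π ≈ 6.6900%.

6.69%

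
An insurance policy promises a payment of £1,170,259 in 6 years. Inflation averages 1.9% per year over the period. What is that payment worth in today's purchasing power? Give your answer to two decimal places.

Price-level factor over 6 years: (1 + 1.9%)^6 ≈ 1.1195541497.
Purchasing power today: £1,170,259 divided by that factor.

£1,045,290.22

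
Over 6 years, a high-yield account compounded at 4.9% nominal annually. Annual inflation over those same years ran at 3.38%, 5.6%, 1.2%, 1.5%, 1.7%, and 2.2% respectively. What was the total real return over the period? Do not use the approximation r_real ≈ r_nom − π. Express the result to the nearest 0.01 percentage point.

Cumulative inflation factor: 1.0338 × 1.056 × 1.012 × 1.015 × 1.017 × 1.022 ≈ 1.16552.
Nominal growth factor: 1.33246. Real growth factor = 1.33246 / 1.16552 ≈ 1.14323.
Total real return ≈ 14.3231%.

14.32%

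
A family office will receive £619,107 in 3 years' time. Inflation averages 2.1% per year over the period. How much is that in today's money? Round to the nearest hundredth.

£581,685.84

Price-level factor over 3 years: (1 + 2.1%)^3 = 1.064332261.
Purchasing power today: £619,107 divided by that factor.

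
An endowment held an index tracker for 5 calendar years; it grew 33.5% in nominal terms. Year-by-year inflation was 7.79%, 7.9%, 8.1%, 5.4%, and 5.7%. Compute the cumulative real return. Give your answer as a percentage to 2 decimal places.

Cumulative inflation factor: 1.0779 × 1.079 × 1.081 × 1.054 × 1.057 ≈ 1.40069.
Nominal growth factor: 1.33500. Real growth factor = 1.33500 / 1.40069 ≈ 0.95310.
Total real return ≈ -4.6897%.

-4.69%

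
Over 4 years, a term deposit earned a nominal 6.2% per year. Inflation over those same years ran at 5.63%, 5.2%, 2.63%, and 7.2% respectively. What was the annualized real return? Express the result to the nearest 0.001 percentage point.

Cumulative inflation factor: 1.0563 × 1.052 × 1.0263 × 1.072 ≈ 1.22257.
Nominal growth factor: 1.27203. Real growth factor = 1.27203 / 1.22257 ≈ 1.04046.
Annualized: 1.04046^(1/4) − 1 ≈ 0.00997.

0.997%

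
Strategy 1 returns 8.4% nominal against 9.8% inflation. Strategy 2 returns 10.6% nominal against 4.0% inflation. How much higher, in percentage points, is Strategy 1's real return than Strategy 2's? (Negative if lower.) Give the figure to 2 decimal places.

-7.62

Strategy 1 real return: 1.084/1.098 − 1 = -1.275%.
Strategy 2 real return: 1.106/1.040 − 1 = 6.346%.
Difference: -1.275 − 6.346 = -7.621 pp.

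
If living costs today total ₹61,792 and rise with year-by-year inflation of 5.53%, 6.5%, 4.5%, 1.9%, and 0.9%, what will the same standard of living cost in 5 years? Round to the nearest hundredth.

₹74,617.28

Cumulative price-level factor: 1.0553 × 1.065 × 1.045 × 1.019 × 1.009 ≈ 1.2075557399.
Multiplying ₹61,792 by the price-level factor gives the future nominal sum.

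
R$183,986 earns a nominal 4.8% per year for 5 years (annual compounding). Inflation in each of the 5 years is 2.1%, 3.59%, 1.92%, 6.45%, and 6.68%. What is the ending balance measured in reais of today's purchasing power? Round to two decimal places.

R$190,002.59

Nominal value at maturity: R$183,986 × (1 + 4.8%)^5 ≈ R$232,590.08.
Price-level factor over 5 years: 1.021 × 1.0359 × 1.0192 × 1.0645 × 1.0668 ≈ 1.2241416173.
The maturity value deflated by that factor is the answer in today's purchasing power.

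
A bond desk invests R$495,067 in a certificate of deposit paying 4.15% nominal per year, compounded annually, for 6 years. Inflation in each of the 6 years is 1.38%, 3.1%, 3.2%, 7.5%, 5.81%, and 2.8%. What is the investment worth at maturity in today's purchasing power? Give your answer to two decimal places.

R$500,957.27

Nominal value at maturity: R$495,067 × (1 + 4.15%)^6 ≈ R$631,858.20.
Price-level factor over 6 years: 1.0138 × 1.031 × 1.032 × 1.075 × 1.0581 × 1.028 ≈ 1.2613015887.
The maturity value deflated by that factor is the answer in today's purchasing power.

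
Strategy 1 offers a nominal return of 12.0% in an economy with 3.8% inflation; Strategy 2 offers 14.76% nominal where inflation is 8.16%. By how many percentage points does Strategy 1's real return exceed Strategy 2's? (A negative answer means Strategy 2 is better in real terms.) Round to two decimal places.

1.80

Strategy 1 real return: 1.120/1.038 − 1 = 7.900%.
Strategy 2 real return: 1.1476/1.0816 − 1 = 6.102%.
Difference: 7.900 − 6.102 = 1.798 pp.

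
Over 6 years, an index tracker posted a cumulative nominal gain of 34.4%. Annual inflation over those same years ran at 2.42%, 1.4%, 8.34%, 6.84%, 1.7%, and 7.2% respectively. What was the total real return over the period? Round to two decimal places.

Cumulative inflation factor: 1.0242 × 1.014 × 1.0834 × 1.0684 × 1.017 × 1.072 ≈ 1.31057.
Nominal growth factor: 1.34400. Real growth factor = 1.34400 / 1.31057 ≈ 1.02551.
Total real return ≈ 2.5506%.

2.55%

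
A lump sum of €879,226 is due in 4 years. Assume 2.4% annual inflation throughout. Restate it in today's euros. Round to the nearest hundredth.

Price-level factor over 4 years: (1 + 2.4%)^4 ≈ 1.0995116278.
Purchasing power today: €879,226 divided by that factor.

€799,651.39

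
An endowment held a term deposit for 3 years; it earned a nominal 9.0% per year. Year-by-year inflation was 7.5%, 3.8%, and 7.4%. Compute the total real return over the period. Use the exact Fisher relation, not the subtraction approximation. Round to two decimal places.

8.06%

Cumulative inflation factor: 1.075 × 1.038 × 1.074 ≈ 1.19842.
Nominal growth factor: 1.29503. Real growth factor = 1.29503 / 1.19842 ≈ 1.08061.
Total real return ≈ 8.0611%.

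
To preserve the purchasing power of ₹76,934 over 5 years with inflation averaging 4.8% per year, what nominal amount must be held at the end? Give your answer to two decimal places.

₹97,257.86

Cumulative price-level factor: (1+4.8%)^5 ≈ 1.2641727169.
The nominal amount required is ₹76,934 scaled up by that factor.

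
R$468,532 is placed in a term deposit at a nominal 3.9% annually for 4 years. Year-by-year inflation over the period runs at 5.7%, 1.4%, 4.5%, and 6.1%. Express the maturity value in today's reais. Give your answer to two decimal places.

R$459,469.65

Nominal value at maturity: R$468,532 × (1 + 3.9%)^4 ≈ R$546,011.07.
Price-level factor over 4 years: 1.057 × 1.014 × 1.045 × 1.061 ≈ 1.1883506735.
The maturity value deflated by that factor is the answer in today's purchasing power.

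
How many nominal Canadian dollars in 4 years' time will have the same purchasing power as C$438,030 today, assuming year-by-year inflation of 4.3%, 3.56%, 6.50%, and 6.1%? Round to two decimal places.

Cumulative price-level factor: 1.043 × 1.0356 × 1.0650 × 1.061 ≈ 1.2205099994.
Multiplying C$438,030 by the price-level factor gives the future nominal sum.

C$534,620.00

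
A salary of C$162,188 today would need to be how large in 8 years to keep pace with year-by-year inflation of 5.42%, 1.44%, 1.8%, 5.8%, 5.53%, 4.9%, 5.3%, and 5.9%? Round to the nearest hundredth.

Cumulative price-level factor: 1.0542 × 1.0144 × 1.018 × 1.058 × 1.0553 × 1.049 × 1.053 × 1.059 ≈ 1.4218096442.
The nominal amount required is C$162,188 scaled up by that factor.

C$230,600.46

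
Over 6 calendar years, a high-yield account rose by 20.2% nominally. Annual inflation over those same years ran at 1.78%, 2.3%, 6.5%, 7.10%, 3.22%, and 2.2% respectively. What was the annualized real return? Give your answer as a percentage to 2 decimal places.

-0.69%

Cumulative inflation factor: 1.0178 × 1.023 × 1.065 × 1.0710 × 1.0322 × 1.022 ≈ 1.25283.
Nominal growth factor: 1.20200. Real growth factor = 1.20200 / 1.25283 ≈ 0.95943.
Annualized: 0.95943^(1/6) − 1 ≈ -0.00688.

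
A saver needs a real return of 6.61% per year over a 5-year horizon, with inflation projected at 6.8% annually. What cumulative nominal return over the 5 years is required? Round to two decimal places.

91.36%

Required annual nominal rate: (1+6.61%)(1+6.8%) − 1 = 13.85948%.
Cumulative over 5 years: (1 + 0.1385948)^5 − 1 ≈ 0.91358.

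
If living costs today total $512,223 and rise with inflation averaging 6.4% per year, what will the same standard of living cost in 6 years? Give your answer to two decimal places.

Cumulative price-level factor: (1+6.4%)^6 ≈ 1.4509410494.
The nominal amount required is $512,223 scaled up by that factor.

$743,205.38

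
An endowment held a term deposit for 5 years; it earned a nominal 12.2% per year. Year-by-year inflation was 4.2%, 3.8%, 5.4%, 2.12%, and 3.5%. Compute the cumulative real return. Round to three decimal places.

47.573%

Cumulative inflation factor: 1.042 × 1.038 × 1.054 × 1.0212 × 1.035 ≈ 1.20492.
Nominal growth factor: 1.77813. Real growth factor = 1.77813 / 1.20492 ≈ 1.47573.
Total real return ≈ 47.5732%.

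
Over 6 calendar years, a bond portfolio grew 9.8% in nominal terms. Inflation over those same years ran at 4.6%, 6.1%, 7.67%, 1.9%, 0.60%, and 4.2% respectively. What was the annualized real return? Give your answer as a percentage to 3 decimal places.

Cumulative inflation factor: 1.046 × 1.061 × 1.0767 × 1.019 × 1.0060 × 1.042 ≈ 1.27638.
Nominal growth factor: 1.09800. Real growth factor = 1.09800 / 1.27638 ≈ 0.86024.
Annualized: 0.86024^(1/6) − 1 ≈ -0.02478.

-2.478%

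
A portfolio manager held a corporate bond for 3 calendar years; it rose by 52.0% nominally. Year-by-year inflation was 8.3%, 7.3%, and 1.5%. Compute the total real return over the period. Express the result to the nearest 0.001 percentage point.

28.869%

Cumulative inflation factor: 1.083 × 1.073 × 1.015 ≈ 1.17949.
Nominal growth factor: 1.52000. Real growth factor = 1.52000 / 1.17949 ≈ 1.28869.
Total real return ≈ 28.8693%.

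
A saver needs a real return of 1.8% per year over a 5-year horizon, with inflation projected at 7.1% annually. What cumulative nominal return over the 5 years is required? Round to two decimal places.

54.06%

Required annual nominal rate: (1+1.8%)(1+7.1%) − 1 = 9.0278%.
Cumulative over 5 years: (1 + 0.090278)^5 − 1 ≈ 0.54059.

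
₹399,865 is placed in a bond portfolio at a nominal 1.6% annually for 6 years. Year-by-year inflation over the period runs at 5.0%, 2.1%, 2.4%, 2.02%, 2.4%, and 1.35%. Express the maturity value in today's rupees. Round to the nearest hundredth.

₹378,400.42

Nominal value at maturity: ₹399,865 × (1 + 1.6%)^6 ≈ ₹439,820.67.
Price-level factor over 6 years: 1.050 × 1.021 × 1.024 × 1.0202 × 1.024 × 1.0135 ≈ 1.1623154928.
The maturity value deflated by that factor is the answer in today's purchasing power.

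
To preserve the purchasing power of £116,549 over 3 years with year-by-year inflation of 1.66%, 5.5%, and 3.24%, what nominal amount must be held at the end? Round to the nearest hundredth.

Cumulative price-level factor: 1.0166 × 1.055 × 1.0324 = 1.1072624212.
Multiplying £116,549 by the price-level factor gives the future nominal sum.

£129,050.33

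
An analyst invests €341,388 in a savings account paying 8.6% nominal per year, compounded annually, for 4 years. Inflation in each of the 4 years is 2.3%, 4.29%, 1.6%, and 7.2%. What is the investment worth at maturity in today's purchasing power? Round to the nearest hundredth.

€408,658.71

Nominal value at maturity: €341,388 × (1 + 8.6%)^4 ≈ €474,862.15.
Price-level factor over 4 years: 1.023 × 1.0429 × 1.016 × 1.072 ≈ 1.1620017831.
Dividing the nominal maturity value by the price-level factor gives the value in today's money.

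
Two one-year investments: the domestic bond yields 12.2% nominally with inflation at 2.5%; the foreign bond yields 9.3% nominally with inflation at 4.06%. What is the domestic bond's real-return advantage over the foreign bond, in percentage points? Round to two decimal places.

The domestic bond real return: 1.122/1.025 − 1 = 9.463%.
The foreign bond real return: 1.093/1.0406 − 1 = 5.036%.
Difference: 9.463 − 5.036 = 4.427 pp.

4.43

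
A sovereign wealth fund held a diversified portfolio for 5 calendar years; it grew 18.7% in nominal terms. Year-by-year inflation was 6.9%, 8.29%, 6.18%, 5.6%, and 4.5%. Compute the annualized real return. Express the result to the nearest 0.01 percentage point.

-2.63%

Cumulative inflation factor: 1.069 × 1.0829 × 1.0618 × 1.056 × 1.045 ≈ 1.35640.
Nominal growth factor: 1.18700. Real growth factor = 1.18700 / 1.35640 ≈ 0.87511.
Annualized: 0.87511^(1/5) − 1 ≈ -0.02633.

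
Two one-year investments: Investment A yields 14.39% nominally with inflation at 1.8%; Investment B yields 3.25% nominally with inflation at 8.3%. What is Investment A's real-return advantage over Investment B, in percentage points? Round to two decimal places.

17.03

Investment A real return: 1.1439/1.018 − 1 = 12.367%.
Investment B real return: 1.0325/1.083 − 1 = -4.663%.
Difference: 12.367 − (-4.663) = 17.030 pp.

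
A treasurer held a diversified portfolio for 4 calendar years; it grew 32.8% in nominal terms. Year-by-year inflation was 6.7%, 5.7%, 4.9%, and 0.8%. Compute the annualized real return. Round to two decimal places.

Cumulative inflation factor: 1.067 × 1.057 × 1.049 × 1.008 ≈ 1.19255.
Nominal growth factor: 1.32800. Real growth factor = 1.32800 / 1.19255 ≈ 1.11358.
Annualized: 1.11358^(1/4) − 1 ≈ 0.02726.

2.73%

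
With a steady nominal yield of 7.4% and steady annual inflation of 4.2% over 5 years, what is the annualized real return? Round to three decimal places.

With constant rates the annual real return is the same each year: (1+7.4%)/(1+4.2%) − 1 = 0.03071.

3.071%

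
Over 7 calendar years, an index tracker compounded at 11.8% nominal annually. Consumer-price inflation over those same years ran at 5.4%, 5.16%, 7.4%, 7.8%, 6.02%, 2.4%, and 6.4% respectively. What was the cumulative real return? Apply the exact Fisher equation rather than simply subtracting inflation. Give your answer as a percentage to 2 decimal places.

47.28%

Cumulative inflation factor: 1.054 × 1.0516 × 1.074 × 1.078 × 1.0602 × 1.024 × 1.064 ≈ 1.48233.
Nominal growth factor: 2.18320. Real growth factor = 2.18320 / 1.48233 ≈ 1.47282.
Total real return ≈ 47.2818%.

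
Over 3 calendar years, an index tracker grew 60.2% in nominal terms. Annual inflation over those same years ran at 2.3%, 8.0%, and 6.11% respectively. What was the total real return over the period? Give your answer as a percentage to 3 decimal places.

36.649%

Cumulative inflation factor: 1.023 × 1.080 × 1.0611 ≈ 1.17235.
Nominal growth factor: 1.60200. Real growth factor = 1.60200 / 1.17235 ≈ 1.36649.
Total real return ≈ 36.6491%.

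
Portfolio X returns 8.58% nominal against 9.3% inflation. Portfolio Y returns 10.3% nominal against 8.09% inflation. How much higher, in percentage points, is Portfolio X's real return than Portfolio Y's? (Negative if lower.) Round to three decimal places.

-2.703

Portfolio X real return: 1.0858/1.093 − 1 = -0.6587%.
Portfolio Y real return: 1.103/1.0809 − 1 = 2.0446%.
Difference: -0.6587 − 2.0446 = -2.7033 pp.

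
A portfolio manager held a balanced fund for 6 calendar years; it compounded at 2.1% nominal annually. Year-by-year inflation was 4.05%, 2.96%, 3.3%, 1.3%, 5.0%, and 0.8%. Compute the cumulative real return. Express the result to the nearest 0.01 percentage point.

-4.53%

Cumulative inflation factor: 1.0405 × 1.0296 × 1.033 × 1.013 × 1.050 × 1.008 ≈ 1.18651.
Nominal growth factor: 1.13280. Real growth factor = 1.13280 / 1.18651 ≈ 0.95474.
Total real return ≈ -4.5262%.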